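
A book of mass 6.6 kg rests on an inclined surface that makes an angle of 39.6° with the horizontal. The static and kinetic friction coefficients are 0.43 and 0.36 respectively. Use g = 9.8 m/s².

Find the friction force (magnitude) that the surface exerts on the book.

f ≈ 17.9 N (up the incline)

Normal force: N = m g cos θ = 6.6 × 9.8 × cos 39.6° = 49.84 N.
Along the slope the weight component is m g sin θ = 41.23 N; friction must supply exactly this, acting up-slope.
Maximum static friction available: μ_s N = 0.43 × 49.84 = 21.43 N.
|41.23| exceeds 21.43 N, so the book slips down-slope; friction is kinetic, f = μ_k N = 0.36×49.84 = 17.9 N.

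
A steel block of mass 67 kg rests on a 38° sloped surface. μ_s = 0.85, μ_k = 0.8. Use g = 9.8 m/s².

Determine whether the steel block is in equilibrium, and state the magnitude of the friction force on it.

f ≈ 404 N

N = m g cos θ = 517 N.
Down-slope weight component: m g sin θ = 404 N.
μ_s N = 440 N.
404 ≤ 440 N, so it stays put; friction = 404 N.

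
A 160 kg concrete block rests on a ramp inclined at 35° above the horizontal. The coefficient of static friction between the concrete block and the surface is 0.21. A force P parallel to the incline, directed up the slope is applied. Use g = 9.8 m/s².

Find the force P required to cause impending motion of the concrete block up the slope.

P ≈ 1170 N

At impending motion up the slope, friction acts down-slope at its limit: f = μ_s N.
P is parallel to the surface, so N = m g cos θ = 1280 N.
Along the incline: P = m g sin θ + μ_s N = 899 + 0.21×1280 = 1170 N.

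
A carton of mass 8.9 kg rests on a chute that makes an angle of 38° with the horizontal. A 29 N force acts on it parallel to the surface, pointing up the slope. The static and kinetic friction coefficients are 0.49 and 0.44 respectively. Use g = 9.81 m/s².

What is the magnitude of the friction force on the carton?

Normal force: N = m g cos θ = 8.9 × 9.81 × cos 38° = 68.8 N.
The friction needed for equilibrium is m g sin θ − P = 53.75 − 29 = 24.75 N, measured positive up-slope.
Static friction can supply at most μ_s N = 33.71 N.
Since |24.75| ≤ 33.71 N, no slip — friction simply equals what equilibrium demands.

f ≈ 24.8 N (up the incline)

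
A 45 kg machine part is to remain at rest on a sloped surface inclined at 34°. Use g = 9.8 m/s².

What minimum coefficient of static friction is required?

μ_s,min ≈ 0.675

At the slip threshold m g sin θ = μ_s m g cos θ, so μ_s,min = tan θ.
μ_s,min = tan 34° = 0.675.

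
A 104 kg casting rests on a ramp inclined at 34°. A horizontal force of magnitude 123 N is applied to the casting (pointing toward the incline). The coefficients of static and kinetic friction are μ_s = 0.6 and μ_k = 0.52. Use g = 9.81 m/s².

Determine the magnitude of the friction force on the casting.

f ≈ 469 N (up the incline)

Resolve perpendicular to the incline: N = m g cos θ + P sin θ = 104×9.81×cos 34° + 123×sin 34° = 914.6 N.
Parallel to the incline: P cos θ − m g sin θ = 102 − 570.5 = -468.5 N; the friction needed to balance this is 468.5 N acting up the slope.
Maximum static friction: μ_s N = 0.6 × 914.6 = 548.8 N.
|f_req| = 468.5 ≤ 548.8 N → the casting is in equilibrium; friction equals the required value.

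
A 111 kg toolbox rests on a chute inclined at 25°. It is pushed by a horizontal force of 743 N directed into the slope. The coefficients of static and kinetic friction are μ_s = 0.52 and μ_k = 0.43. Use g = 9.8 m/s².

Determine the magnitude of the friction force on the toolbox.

f ≈ 214 N (down the incline)

Resolve perpendicular to the incline: N = m g cos θ + P sin θ = 111×9.8×cos 25° + 743×sin 25° = 1300 N.
Along the incline, the net driving force (taking up-slope positive) is P cos θ − m g sin θ = 673.4 − 459.7 = 213.7 N, so equilibrium requires friction f = -213.7 N (down-slope).
Maximum static friction: μ_s N = 0.52 × 1300 = 675.9 N.
Since 213.7 N is within the 675.9 N limit, the toolbox stays put and friction is exactly 214 N.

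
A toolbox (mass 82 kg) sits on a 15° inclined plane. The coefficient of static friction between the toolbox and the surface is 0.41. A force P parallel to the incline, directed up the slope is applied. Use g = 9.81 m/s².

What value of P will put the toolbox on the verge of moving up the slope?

P ≈ 527 N

At impending motion up the slope, friction acts down-slope at its limit: f = μ_s N.
P is parallel to the surface, so N = m g cos θ = 777 N.
Along the incline: P = m g sin θ + μ_s N = 208 + 0.41×777 = 527 N.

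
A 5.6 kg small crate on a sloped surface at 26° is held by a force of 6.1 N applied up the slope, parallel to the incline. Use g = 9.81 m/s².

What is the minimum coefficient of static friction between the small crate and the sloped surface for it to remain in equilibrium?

N = m g cos θ = 49.38 N.
Friction must make up the shortfall along the incline: f = m g sin θ − P = 24.08 − 6.1 = 17.98 N.
At the threshold f = μ_s N, so μ_s,min = 17.98/49.38 = 0.364.

μ_s,min ≈ 0.364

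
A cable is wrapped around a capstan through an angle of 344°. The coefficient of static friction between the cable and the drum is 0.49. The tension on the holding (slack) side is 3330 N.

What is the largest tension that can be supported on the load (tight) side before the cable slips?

T_max ≈ 63100 N

At impending slip the capstan equation gives T₂/T₁ = e^{μβ} with β in radians.
β = 344° × π/180 = 6.004 rad.
e^{μβ} = e^{0.49×6.004} = 18.95.
T₂ = T₁ · e^{μβ} = 3330 × 18.95 = 63100 N.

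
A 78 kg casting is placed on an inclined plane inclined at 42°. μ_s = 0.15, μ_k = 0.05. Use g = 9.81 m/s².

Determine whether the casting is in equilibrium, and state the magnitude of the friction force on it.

f ≈ 28.4 N

N = m g cos θ = 569 N.
Down-slope weight component: m g sin θ = 512 N.
μ_s N = 85.3 N.
512 > 85.3 N, so it slides; kinetic friction f = μ_k N = 0.05×569 = 28.4 N.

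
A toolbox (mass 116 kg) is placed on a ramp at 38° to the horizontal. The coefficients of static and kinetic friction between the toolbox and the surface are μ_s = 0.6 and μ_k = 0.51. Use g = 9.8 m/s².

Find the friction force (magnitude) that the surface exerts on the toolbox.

Normal force: N = m g cos θ = 116 × 9.8 × cos 38° = 895.8 N.
For equilibrium along the incline, friction must balance the weight component: f = m g sin θ = 699.9 N up the slope.
Static friction can supply at most μ_s N = 537.5 N.
|699.9| exceeds 537.5 N, so the toolbox slips down-slope; friction is kinetic, f = μ_k N = 0.51×895.8 = 457 N.

f ≈ 457 N (up the incline)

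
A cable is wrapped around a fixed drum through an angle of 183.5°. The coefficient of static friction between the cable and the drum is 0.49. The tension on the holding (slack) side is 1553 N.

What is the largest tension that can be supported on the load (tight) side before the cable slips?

At impending slip the capstan equation gives T₂/T₁ = e^{μβ} with β in radians.
β = 183.5° × π/180 = 3.203 rad.
e^{μβ} = e^{0.49×3.203} = 4.803.
T₂ = T₁ · e^{μβ} = 1553 × 4.803 = 7460 N.

T_max ≈ 7460 N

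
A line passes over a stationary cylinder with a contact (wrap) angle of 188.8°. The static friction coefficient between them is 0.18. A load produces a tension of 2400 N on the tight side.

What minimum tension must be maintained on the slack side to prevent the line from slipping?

Capstan equation at impending slip: T_tight/T_slack = e^{μβ}.
β = 188.8° = 3.295 rad; e^{μβ} = e^{0.18×3.295} = 1.81.
T_slack = T_tight / e^{μβ} = 2400 / 1.81 = 1330 N.

T_min ≈ 1330 N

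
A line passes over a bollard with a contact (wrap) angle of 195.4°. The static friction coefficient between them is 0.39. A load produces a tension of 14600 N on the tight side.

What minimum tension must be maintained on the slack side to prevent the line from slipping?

Capstan equation at impending slip: T_tight/T_slack = e^{μβ}.
β = 195.4° = 3.41 rad; e^{μβ} = e^{0.39×3.41} = 3.781.
T_slack = T_tight / e^{μβ} = 14600 / 3.781 = 3860 N.

T_min ≈ 3860 N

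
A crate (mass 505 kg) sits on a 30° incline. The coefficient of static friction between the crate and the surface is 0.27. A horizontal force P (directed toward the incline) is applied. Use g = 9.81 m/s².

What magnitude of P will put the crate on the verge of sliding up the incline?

P ≈ 4970 N

At impending motion up the slope, friction acts down-slope at its limit: f = μ_s N.
Perpendicular to the incline: N = m g cos θ + P sin θ.
Along the incline: P cos θ = m g sin θ + μ_s N = m g sin θ + μ_s (m g cos θ + P sin θ).
Solving, P (cos θ − μ_s sin θ) = m g (sin θ + μ_s cos θ), so P = 505×9.81×(sin 30° + 0.27 cos 30°)/(cos 30° − 0.27 sin 30°) = 4950×0.7338/0.731 = 4970 N.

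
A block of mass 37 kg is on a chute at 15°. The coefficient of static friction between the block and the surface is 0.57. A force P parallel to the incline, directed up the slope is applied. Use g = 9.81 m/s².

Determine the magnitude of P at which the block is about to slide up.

P ≈ 294 N

At impending motion up the slope, friction acts down-slope at its limit: f = μ_s N.
P is parallel to the surface, so N = m g cos θ = 351 N.
Along the incline: P = m g sin θ + μ_s N = 93.9 + 0.57×351 = 294 N.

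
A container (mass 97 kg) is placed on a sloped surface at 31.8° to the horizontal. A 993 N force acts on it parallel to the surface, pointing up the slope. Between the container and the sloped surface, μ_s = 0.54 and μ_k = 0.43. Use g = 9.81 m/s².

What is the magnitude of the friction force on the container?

Normal force: N = m g cos θ = 97 × 9.81 × cos 31.8° = 808.7 N.
The friction needed for equilibrium is m g sin θ − P = 501.4 − 993 = -491.6 N, measured positive up-slope.
Static friction can supply at most μ_s N = 436.7 N.
|-491.6| exceeds 436.7 N, so the container slips up-slope; friction is kinetic, f = μ_k N = 0.43×808.7 = 348 N.

f ≈ 348 N (down the incline)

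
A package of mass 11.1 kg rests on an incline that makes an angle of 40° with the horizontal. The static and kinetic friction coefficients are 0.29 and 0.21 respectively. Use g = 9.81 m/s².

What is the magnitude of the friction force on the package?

Normal force: N = m g cos θ = 11.1 × 9.81 × cos 40° = 83.42 N.
Along the slope the weight component is m g sin θ = 69.99 N; friction must supply exactly this, acting up-slope.
The static-friction ceiling is μ_s N = 0.29 × 83.42 = 24.19 N.
|69.99| exceeds 24.19 N, so the package slips down-slope; friction is kinetic, f = μ_k N = 0.21×83.42 = 17.5 N.

f ≈ 17.5 N (up the incline)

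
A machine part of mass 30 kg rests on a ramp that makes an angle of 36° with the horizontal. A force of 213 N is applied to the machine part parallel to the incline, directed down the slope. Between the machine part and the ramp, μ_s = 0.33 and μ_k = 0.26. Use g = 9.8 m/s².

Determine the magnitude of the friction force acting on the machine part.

f ≈ 61.8 N (up the incline)

The normal reaction is N = m g cos θ = 237.9 N.
For equilibrium along the incline the friction force must supply f = m g sin θ + P = 172.8 + 213 = 385.8 N (positive meaning up-slope).
Static friction can supply at most μ_s N = 78.49 N.
Since |385.8| > 78.49 N, static friction cannot hold it; the machine part slides down the incline and kinetic friction applies: f = μ_k N = 0.26 × 237.9 = 61.8 N.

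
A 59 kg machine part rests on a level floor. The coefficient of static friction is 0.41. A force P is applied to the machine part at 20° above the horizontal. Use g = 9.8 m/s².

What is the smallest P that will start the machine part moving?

P ≈ 220 N

N = m g − P sin α (the pull lifts the machine part).
At impending slip, P cos α = μ_s N = μ_s (m g − P sin α).
Solving: P (cos α + μ_s sin α) = μ_s m g → P = 0.41×578/(cos 20° + 0.41 sin 20°) = 237/1.08 = 220 N.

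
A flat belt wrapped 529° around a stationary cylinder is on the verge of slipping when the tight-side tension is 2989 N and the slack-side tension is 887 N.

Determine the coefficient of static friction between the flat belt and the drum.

T₂/T₁ = e^{μβ} → μ = ln(T₂/T₁)/β.
β = 529° = 9.233 rad.
μ = ln(2989/887)/9.233 = ln(3.37)/9.233 = 0.132.

μ ≈ 0.132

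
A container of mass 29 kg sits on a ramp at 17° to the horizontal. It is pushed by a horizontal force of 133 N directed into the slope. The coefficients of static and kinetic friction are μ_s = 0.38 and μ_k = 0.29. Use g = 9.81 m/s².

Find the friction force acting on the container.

f ≈ 44 N (down the incline)

The horizontal push has a component P sin θ into the surface, so N = m g cos θ + P sin θ = 272.1 + 38.89 = 310.9 N.
Parallel to the incline: P cos θ − m g sin θ = 127.2 − 83.18 = 44.01 N; the friction needed to balance this is 44.01 N acting down the slope.
The limit of static friction is μ_s N = 118.2 N.
Since 44.01 N is within the 118.2 N limit, the container stays put and friction is exactly 44 N.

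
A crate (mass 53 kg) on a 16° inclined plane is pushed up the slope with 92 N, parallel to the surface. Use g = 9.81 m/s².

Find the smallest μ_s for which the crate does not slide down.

μ_s,min ≈ 0.103

N = m g cos θ = 499.8 N.
Friction must make up the shortfall along the incline: f = m g sin θ − P = 143.3 − 92 = 51.31 N.
At the threshold f = μ_s N, so μ_s,min = 51.31/499.8 = 0.103.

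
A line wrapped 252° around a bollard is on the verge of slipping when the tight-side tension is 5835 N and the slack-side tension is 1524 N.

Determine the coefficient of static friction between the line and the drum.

μ ≈ 0.305

T₂/T₁ = e^{μβ} → μ = ln(T₂/T₁)/β.
β = 252° = 4.398 rad.
μ = ln(5835/1524)/4.398 = ln(3.829)/4.398 = 0.305.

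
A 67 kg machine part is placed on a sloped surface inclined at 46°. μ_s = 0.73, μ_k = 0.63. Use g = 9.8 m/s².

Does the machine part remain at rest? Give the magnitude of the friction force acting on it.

N = m g cos θ = 456 N.
Down-slope weight component: m g sin θ = 472 N.
μ_s N = 333 N.
472 > 333 N, so it slides; kinetic friction f = μ_k N = 0.63×456 = 287 N.

f ≈ 287 N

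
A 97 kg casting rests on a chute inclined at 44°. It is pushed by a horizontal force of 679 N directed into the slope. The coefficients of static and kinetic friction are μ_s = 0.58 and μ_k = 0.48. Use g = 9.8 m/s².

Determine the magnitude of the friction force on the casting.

f ≈ 172 N (up the incline)

Normal direction: N = m g cos θ + P sin θ = 1155 N.
Along the incline, the net driving force (taking up-slope positive) is P cos θ − m g sin θ = 488.4 − 660.3 = -171.9 N, so equilibrium requires friction f = 171.9 N (up-slope).
Maximum static friction: μ_s N = 0.58 × 1155 = 670.2 N.
|f_req| = 171.9 ≤ 670.2 N → the casting is in equilibrium; friction equals the required value.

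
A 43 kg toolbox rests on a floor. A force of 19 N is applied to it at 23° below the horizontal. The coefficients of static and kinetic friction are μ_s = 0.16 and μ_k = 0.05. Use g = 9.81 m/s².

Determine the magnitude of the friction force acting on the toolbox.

f ≈ 17.5 N

The vertical component of P adds to the normal force: N = m g + P sin α = 421.8 + 7.424 = 429.3 N.
The horizontal driving force is P cos α = 17.49 N, so equilibrium needs friction f = 17.49 N.
The static-friction limit is μ_s N = 68.68 N.
17.49 ≤ 68.68 N → static; friction equals the required 17.5 N.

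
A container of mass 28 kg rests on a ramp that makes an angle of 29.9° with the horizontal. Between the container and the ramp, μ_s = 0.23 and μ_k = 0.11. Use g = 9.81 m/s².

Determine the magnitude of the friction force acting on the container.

f ≈ 26.2 N (up the incline)

Normal force: N = m g cos θ = 28 × 9.81 × cos 29.9° = 238.1 N.
Along the slope the weight component is m g sin θ = 136.9 N; friction must supply exactly this, acting up-slope.
Maximum static friction available: μ_s N = 0.23 × 238.1 = 54.77 N.
Since |136.9| > 54.77 N, static friction cannot hold it; the container slides down the incline and kinetic friction applies: f = μ_k N = 0.11 × 238.1 = 26.2 N.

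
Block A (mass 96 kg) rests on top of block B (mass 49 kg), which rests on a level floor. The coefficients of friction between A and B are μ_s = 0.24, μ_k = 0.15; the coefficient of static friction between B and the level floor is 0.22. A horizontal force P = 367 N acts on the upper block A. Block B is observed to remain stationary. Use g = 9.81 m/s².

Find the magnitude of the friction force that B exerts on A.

f ≈ 141 N

Normal force at the A–B interface: N₁ = m_A g = 941.8 N.
So the A–B interface can sustain at most μ_s N₁ = 226 N of static friction.
Since P = 367 N > 226 N, A slides on B; the A–B friction is kinetic: f₁ = μ_k N₁ = 0.15×941.8 = 141 N.
B experiences an equal 141 N forward from A (third law). B is in equilibrium, so the floor supplies f₂ = 141 N of static friction (limit μ_s(m_A+m_B)g = 312.9 N, not exceeded).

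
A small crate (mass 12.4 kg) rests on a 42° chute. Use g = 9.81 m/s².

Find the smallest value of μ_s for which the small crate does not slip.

At the slip threshold m g sin θ = μ_s m g cos θ, so μ_s,min = tan θ.
μ_s,min = tan 42° = 0.9.

μ_s,min ≈ 0.9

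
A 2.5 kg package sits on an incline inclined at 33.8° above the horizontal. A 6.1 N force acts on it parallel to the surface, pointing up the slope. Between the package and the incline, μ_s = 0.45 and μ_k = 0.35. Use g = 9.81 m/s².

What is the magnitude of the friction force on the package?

f ≈ 7.54 N (up the incline)

Perpendicular to the surface, N = m g cos θ = 2.5·9.81·cos 33.8° = 20.38 N.
For equilibrium along the incline the friction force must supply f = m g sin θ − P = 13.64 − 6.1 = 7.543 N (positive meaning up-slope).
Maximum static friction available: μ_s N = 0.45 × 20.38 = 9.171 N.
Since |7.543| ≤ 9.171 N, static friction is sufficient; f equals the required value, not μ_s N.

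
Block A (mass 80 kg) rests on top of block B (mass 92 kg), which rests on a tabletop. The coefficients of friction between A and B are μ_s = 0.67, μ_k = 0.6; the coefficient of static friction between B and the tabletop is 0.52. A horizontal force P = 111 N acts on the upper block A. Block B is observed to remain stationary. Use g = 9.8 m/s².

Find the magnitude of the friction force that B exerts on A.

f ≈ 111 N

Between the blocks, N₁ = m_A g = 784 N.
So the A–B interface can sustain at most μ_s N₁ = 525.3 N of static friction.
P = 111 N is within that limit, so A and B move together (both at rest); the A–B friction is simply f₁ = P = 111 N.
B experiences an equal 111 N forward from A (third law). B is in equilibrium, so the floor supplies f₂ = 111 N of static friction (limit μ_s(m_A+m_B)g = 876.5 N, not exceeded).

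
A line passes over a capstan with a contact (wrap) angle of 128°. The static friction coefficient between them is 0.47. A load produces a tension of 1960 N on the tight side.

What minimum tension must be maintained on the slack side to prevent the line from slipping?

Capstan equation at impending slip: T_tight/T_slack = e^{μβ}.
β = 128° = 2.234 rad; e^{μβ} = e^{0.47×2.234} = 2.858.
T_slack = T_tight / e^{μβ} = 1960 / 2.858 = 686 N.

T_min ≈ 686 N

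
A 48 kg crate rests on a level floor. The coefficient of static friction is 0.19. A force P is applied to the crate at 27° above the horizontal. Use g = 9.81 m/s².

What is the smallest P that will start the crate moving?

N = m g − P sin α (the pull lifts the crate).
At impending slip, P cos α = μ_s N = μ_s (m g − P sin α).
Solving: P (cos α + μ_s sin α) = μ_s m g → P = 0.19×471/(cos 27° + 0.19 sin 27°) = 89.5/0.9773 = 91.5 N.

P ≈ 91.5 N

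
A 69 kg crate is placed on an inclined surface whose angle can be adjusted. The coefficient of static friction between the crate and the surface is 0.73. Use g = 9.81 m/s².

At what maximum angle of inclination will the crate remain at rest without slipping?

θ_max ≈ 36.1°

At the slip threshold, m g sin θ = μ_s · m g cos θ, so tan θ = μ_s.
θ_max = arctan(0.73) = 36.1°.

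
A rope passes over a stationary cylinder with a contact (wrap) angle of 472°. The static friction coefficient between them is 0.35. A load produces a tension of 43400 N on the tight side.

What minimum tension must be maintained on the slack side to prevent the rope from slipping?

T_min ≈ 2430 N

Capstan equation at impending slip: T_tight/T_slack = e^{μβ}.
β = 472° = 8.238 rad; e^{μβ} = e^{0.35×8.238} = 17.87.
T_slack = T_tight / e^{μβ} = 43400 / 17.87 = 2430 N.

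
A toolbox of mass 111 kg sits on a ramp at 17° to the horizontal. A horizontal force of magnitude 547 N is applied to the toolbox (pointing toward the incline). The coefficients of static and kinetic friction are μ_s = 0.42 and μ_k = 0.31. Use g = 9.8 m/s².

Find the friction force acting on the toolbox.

Normal direction: N = m g cos θ + P sin θ = 1200 N.
Along the incline, the net driving force (taking up-slope positive) is P cos θ − m g sin θ = 523.1 − 318 = 205.1 N, so equilibrium requires friction f = -205.1 N (down-slope).
Maximum static friction: μ_s N = 0.42 × 1200 = 504.1 N.
|f_req| = 205.1 ≤ 504.1 N → the toolbox is in equilibrium; friction equals the required value.

f ≈ 205 N (down the incline)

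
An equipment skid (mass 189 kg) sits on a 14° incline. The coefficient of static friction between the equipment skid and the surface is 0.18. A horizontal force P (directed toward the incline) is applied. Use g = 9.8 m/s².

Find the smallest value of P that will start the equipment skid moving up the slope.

At impending motion up the slope, friction acts down-slope at its limit: f = μ_s N.
Perpendicular to the incline: N = m g cos θ + P sin θ.
Along the incline: P cos θ = m g sin θ + μ_s N = m g sin θ + μ_s (m g cos θ + P sin θ).
Solving, P (cos θ − μ_s sin θ) = m g (sin θ + μ_s cos θ), so P = 189×9.8×(sin 14° + 0.18 cos 14°)/(cos 14° − 0.18 sin 14°) = 1850×0.4166/0.9267 = 833 N.

P ≈ 833 N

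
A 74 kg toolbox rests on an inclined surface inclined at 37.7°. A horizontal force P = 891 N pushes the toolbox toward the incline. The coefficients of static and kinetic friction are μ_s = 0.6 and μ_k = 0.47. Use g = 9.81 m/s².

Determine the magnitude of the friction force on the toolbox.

f ≈ 261 N (down the incline)

Resolve perpendicular to the incline: N = m g cos θ + P sin θ = 74×9.81×cos 37.7° + 891×sin 37.7° = 1119 N.
Parallel to the incline: P cos θ − m g sin θ = 705 − 443.9 = 261 N; the friction needed to balance this is 261 N acting down the slope.
Maximum static friction: μ_s N = 0.6 × 1119 = 671.6 N.
Since 261 N is within the 671.6 N limit, the toolbox stays put and friction is exactly 261 N.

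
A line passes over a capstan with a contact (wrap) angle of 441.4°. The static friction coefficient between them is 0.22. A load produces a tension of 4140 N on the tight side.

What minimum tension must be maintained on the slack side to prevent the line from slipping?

Capstan equation at impending slip: T_tight/T_slack = e^{μβ}.
β = 441.4° = 7.704 rad; e^{μβ} = e^{0.22×7.704} = 5.446.
T_slack = T_tight / e^{μβ} = 4140 / 5.446 = 760 N.

T_min ≈ 760 N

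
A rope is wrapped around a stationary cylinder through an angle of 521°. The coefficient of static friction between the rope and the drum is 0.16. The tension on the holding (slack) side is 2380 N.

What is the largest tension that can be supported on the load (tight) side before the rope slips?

T_max ≈ 10200 N

At impending slip the capstan equation gives T₂/T₁ = e^{μβ} with β in radians.
β = 521° × π/180 = 9.093 rad.
e^{μβ} = e^{0.16×9.093} = 4.284.
T₂ = T₁ · e^{μβ} = 2380 × 4.284 = 10200 N.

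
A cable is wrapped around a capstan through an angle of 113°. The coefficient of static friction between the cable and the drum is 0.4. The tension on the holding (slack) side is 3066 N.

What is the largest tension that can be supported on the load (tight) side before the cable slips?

T_max ≈ 6750 N

At impending slip the capstan equation gives T₂/T₁ = e^{μβ} with β in radians.
β = 113° × π/180 = 1.972 rad.
e^{μβ} = e^{0.4×1.972} = 2.201.
T₂ = T₁ · e^{μβ} = 3066 × 2.201 = 6750 N.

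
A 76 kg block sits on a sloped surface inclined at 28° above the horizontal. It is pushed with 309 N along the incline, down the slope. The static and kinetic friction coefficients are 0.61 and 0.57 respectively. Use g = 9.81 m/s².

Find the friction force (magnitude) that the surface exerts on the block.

Normal force: N = m g cos θ = 76 × 9.81 × cos 28° = 658.3 N.
Parallel to the incline, ΣF = 0 gives f = m g sin θ + P = 350 + 309 = 659 N (up-slope positive).
The static-friction ceiling is μ_s N = 0.61 × 658.3 = 401.6 N.
Since |659| > 401.6 N, static friction cannot hold it; the block slides down the incline and kinetic friction applies: f = μ_k N = 0.57 × 658.3 = 375 N.

f ≈ 375 N (up the incline)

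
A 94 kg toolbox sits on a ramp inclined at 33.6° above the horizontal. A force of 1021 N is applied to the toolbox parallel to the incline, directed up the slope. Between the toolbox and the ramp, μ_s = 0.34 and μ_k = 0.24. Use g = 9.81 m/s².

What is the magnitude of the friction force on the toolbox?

f ≈ 184 N (down the incline)

The normal reaction is N = m g cos θ = 768.1 N.
For equilibrium along the incline the friction force must supply f = m g sin θ − P = 510.3 − 1021 = -510.7 N (positive meaning up-slope).
The static-friction ceiling is μ_s N = 0.34 × 768.1 = 261.1 N.
|-510.7| exceeds 261.1 N, so the toolbox slips up-slope; friction is kinetic, f = μ_k N = 0.24×768.1 = 184 N.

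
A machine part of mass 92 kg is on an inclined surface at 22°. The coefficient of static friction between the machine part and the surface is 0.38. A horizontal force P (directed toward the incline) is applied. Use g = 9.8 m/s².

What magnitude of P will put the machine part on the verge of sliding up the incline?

P ≈ 835 N

At impending motion up the slope, friction acts down-slope at its limit: f = μ_s N.
Perpendicular to the incline: N = m g cos θ + P sin θ.
Along the incline: P cos θ = m g sin θ + μ_s N = m g sin θ + μ_s (m g cos θ + P sin θ).
Solving, P (cos θ − μ_s sin θ) = m g (sin θ + μ_s cos θ), so P = 92×9.8×(sin 22° + 0.38 cos 22°)/(cos 22° − 0.38 sin 22°) = 902×0.7269/0.7848 = 835 N.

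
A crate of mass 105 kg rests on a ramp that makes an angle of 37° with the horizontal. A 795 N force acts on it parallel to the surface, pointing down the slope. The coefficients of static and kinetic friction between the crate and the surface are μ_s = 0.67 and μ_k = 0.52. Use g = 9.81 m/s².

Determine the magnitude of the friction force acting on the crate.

The normal reaction is N = m g cos θ = 822.6 N.
For equilibrium along the incline the friction force must supply f = m g sin θ + P = 619.9 + 795 = 1415 N (positive meaning up-slope).
The static-friction ceiling is μ_s N = 0.67 × 822.6 = 551.2 N.
|1415| exceeds 551.2 N, so the crate slips down-slope; friction is kinetic, f = μ_k N = 0.52×822.6 = 428 N.

f ≈ 428 N (up the incline)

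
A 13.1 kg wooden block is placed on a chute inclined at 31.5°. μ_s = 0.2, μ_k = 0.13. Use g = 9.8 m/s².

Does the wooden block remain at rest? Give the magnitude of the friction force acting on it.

f ≈ 14.2 N

N = m g cos θ = 109 N.
Down-slope weight component: m g sin θ = 67.1 N.
μ_s N = 21.9 N.
67.1 > 21.9 N, so it slides; kinetic friction f = μ_k N = 0.13×109 = 14.2 N.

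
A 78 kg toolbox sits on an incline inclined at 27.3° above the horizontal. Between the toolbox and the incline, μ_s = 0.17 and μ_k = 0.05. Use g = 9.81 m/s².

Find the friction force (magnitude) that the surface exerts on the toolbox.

f ≈ 34 N (up the incline)

Perpendicular to the surface, N = m g cos θ = 78·9.81·cos 27.3° = 680 N.
Along the slope the weight component is m g sin θ = 350.9 N; friction must supply exactly this, acting up-slope.
Maximum static friction available: μ_s N = 0.17 × 680 = 115.6 N.
Since |350.9| > 115.6 N, static friction cannot hold it; the toolbox slides down the incline and kinetic friction applies: f = μ_k N = 0.05 × 680 = 34 N.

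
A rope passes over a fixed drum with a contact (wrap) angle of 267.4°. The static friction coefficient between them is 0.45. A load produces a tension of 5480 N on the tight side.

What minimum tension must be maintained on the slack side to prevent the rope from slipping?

Capstan equation at impending slip: T_tight/T_slack = e^{μβ}.
β = 267.4° = 4.667 rad; e^{μβ} = e^{0.45×4.667} = 8.167.
T_slack = T_tight / e^{μβ} = 5480 / 8.167 = 671 N.

T_min ≈ 671 N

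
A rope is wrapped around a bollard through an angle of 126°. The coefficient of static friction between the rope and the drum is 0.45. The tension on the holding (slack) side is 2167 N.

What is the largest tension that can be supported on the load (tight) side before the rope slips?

At impending slip the capstan equation gives T₂/T₁ = e^{μβ} with β in radians.
β = 126° × π/180 = 2.199 rad.
e^{μβ} = e^{0.45×2.199} = 2.69.
T₂ = T₁ · e^{μβ} = 2167 × 2.69 = 5830 N.

T_max ≈ 5830 N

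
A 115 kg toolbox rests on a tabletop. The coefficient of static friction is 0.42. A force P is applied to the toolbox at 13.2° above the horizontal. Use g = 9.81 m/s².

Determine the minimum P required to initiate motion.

N = m g − P sin α (the pull lifts the toolbox).
At impending slip, P cos α = μ_s N = μ_s (m g − P sin α).
Solving: P (cos α + μ_s sin α) = μ_s m g → P = 0.42×1130/(cos 13.2° + 0.42 sin 13.2°) = 474/1.069 = 443 N.

P ≈ 443 N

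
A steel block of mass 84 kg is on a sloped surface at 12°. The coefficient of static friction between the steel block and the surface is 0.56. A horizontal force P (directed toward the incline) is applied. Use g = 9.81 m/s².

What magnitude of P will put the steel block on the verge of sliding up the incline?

At impending motion up the slope, friction acts down-slope at its limit: f = μ_s N.
Perpendicular to the incline: N = m g cos θ + P sin θ.
Along the incline: P cos θ = m g sin θ + μ_s N = m g sin θ + μ_s (m g cos θ + P sin θ).
Solving, P (cos θ − μ_s sin θ) = m g (sin θ + μ_s cos θ), so P = 84×9.81×(sin 12° + 0.56 cos 12°)/(cos 12° − 0.56 sin 12°) = 824×0.7557/0.8617 = 723 N.

P ≈ 723 N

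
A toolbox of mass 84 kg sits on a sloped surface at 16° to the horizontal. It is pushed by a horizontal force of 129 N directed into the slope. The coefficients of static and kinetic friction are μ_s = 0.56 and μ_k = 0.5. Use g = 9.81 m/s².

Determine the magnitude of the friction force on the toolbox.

Normal direction: N = m g cos θ + P sin θ = 827.7 N.
Parallel to the incline: P cos θ − m g sin θ = 124 − 227.1 = -103.1 N; the friction needed to balance this is 103.1 N acting up the slope.
Maximum static friction: μ_s N = 0.56 × 827.7 = 463.5 N.
Since 103.1 N is within the 463.5 N limit, the toolbox stays put and friction is exactly 103 N.

f ≈ 103 N (up the incline)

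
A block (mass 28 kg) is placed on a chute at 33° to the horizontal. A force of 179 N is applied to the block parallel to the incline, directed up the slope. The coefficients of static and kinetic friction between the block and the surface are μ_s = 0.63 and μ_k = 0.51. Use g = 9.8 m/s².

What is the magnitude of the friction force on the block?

f ≈ 29.6 N (down the incline)

Perpendicular to the surface, N = m g cos θ = 28·9.8·cos 33° = 230.1 N.
The friction needed for equilibrium is m g sin θ − P = 149.4 − 179 = -29.55 N, measured positive up-slope.
Static friction can supply at most μ_s N = 145 N.
Since |-29.55| ≤ 145 N, static friction is sufficient; f equals the required value, not μ_s N.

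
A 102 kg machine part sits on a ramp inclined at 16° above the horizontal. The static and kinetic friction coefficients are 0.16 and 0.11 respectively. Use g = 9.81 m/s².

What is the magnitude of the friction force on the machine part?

Perpendicular to the surface, N = m g cos θ = 102·9.81·cos 16° = 961.9 N.
Along the slope the weight component is m g sin θ = 275.8 N; friction must supply exactly this, acting up-slope.
Static friction can supply at most μ_s N = 153.9 N.
|275.8| exceeds 153.9 N, so the machine part slips down-slope; friction is kinetic, f = μ_k N = 0.11×961.9 = 106 N.

f ≈ 106 N (up the incline)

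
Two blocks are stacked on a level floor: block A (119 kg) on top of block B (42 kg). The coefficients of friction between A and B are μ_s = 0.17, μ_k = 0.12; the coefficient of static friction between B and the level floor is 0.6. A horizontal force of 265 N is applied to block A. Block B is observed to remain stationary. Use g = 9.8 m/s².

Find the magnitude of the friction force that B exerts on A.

Between the blocks, N₁ = m_A g = 1166 N.
So the A–B interface can sustain at most μ_s N₁ = 198.3 N of static friction.
P = 265 N exceeds that limit, so A slips over B and the interface friction becomes kinetic: f₁ = μ_k N₁ = 0.12×1166 = 140 N.
B experiences an equal 140 N forward from A (third law). B is in equilibrium, so the floor supplies f₂ = 140 N of static friction (limit μ_s(m_A+m_B)g = 946.7 N, not exceeded).

f ≈ 140 N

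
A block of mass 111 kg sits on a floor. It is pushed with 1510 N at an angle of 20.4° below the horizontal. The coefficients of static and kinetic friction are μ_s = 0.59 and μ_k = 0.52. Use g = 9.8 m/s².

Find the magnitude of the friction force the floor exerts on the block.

N = m g + P sin α = 1088 + 1510×sin 20.4° = 1614 N.
The horizontal driving force is P cos α = 1415 N, so equilibrium needs friction f = 1415 N.
μ_s N = 0.59 × 1614 = 952.3 N.
1415 > 952.3 N → the block slides; f = μ_k N = 0.52×1614 = 839 N.

f ≈ 839 N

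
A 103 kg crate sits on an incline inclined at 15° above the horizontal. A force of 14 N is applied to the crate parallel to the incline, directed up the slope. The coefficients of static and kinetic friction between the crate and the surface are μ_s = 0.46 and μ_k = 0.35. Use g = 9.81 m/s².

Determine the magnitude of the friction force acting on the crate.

The normal reaction is N = m g cos θ = 976 N.
The friction needed for equilibrium is m g sin θ − P = 261.5 − 14 = 247.5 N, measured positive up-slope.
The static-friction ceiling is μ_s N = 0.46 × 976 = 449 N.
Since |247.5| ≤ 449 N, static friction is sufficient; f equals the required value, not μ_s N.

f ≈ 248 N (up the incline)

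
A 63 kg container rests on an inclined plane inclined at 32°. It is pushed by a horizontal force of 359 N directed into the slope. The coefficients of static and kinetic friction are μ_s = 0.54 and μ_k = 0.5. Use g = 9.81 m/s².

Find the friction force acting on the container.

Normal direction: N = m g cos θ + P sin θ = 714.4 N.
Parallel to the incline: P cos θ − m g sin θ = 304.4 − 327.5 = -23.06 N; the friction needed to balance this is 23.06 N acting up the slope.
Maximum static friction: μ_s N = 0.54 × 714.4 = 385.8 N.
Since 23.06 N is within the 385.8 N limit, the container stays put and friction is exactly 23.1 N.

f ≈ 23.1 N (up the incline)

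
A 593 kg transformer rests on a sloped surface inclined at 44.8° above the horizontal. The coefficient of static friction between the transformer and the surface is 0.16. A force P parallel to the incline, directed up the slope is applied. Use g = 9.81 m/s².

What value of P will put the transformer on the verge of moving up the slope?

At impending motion up the slope, friction acts down-slope at its limit: f = μ_s N.
P is parallel to the surface, so N = m g cos θ = 4130 N.
Along the incline: P = m g sin θ + μ_s N = 4100 + 0.16×4130 = 4760 N.

P ≈ 4760 N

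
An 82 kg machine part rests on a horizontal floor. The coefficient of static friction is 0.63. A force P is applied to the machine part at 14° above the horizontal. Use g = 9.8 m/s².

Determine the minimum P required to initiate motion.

N = m g − P sin α (the pull lifts the machine part).
At impending slip, P cos α = μ_s N = μ_s (m g − P sin α).
Solving: P (cos α + μ_s sin α) = μ_s m g → P = 0.63×804/(cos 14° + 0.63 sin 14°) = 506/1.123 = 451 N.

P ≈ 451 N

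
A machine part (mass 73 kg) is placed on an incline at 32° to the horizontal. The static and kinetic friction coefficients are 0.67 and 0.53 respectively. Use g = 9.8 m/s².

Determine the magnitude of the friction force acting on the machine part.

Perpendicular to the surface, N = m g cos θ = 73·9.8·cos 32° = 606.7 N.
For equilibrium along the incline, friction must balance the weight component: f = m g sin θ = 379.1 N up the slope.
Static friction can supply at most μ_s N = 406.5 N.
Since |379.1| ≤ 406.5 N, no slip — friction simply equals what equilibrium demands.

f ≈ 379 N (up the incline)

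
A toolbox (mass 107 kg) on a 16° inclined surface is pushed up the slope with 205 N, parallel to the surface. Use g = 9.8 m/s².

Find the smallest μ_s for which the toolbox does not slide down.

μ_s,min ≈ 0.0834

N = m g cos θ = 1008 N.
Friction must make up the shortfall along the incline: f = m g sin θ − P = 289 − 205 = 84.03 N.
At the threshold f = μ_s N, so μ_s,min = 84.03/1008 = 0.0834.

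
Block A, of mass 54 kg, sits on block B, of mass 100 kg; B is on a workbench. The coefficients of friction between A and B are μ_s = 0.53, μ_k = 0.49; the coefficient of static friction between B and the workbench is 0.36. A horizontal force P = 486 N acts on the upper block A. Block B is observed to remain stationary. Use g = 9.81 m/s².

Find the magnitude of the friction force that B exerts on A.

Normal force at the A–B interface: N₁ = m_A g = 529.7 N.
Maximum static friction on A from B: μ_s N₁ = 0.53×529.7 = 280.8 N.
P = 486 N exceeds that limit, so A slips over B and the interface friction becomes kinetic: f₁ = μ_k N₁ = 0.49×529.7 = 260 N.
B experiences an equal 260 N forward from A (third law). B is in equilibrium, so the floor supplies f₂ = 260 N of static friction (limit μ_s(m_A+m_B)g = 543.9 N, not exceeded).

f ≈ 260 N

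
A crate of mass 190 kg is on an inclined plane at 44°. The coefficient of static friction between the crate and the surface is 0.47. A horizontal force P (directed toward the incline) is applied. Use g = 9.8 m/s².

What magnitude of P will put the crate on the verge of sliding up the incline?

P ≈ 4890 N

At impending motion up the slope, friction acts down-slope at its limit: f = μ_s N.
Perpendicular to the incline: N = m g cos θ + P sin θ.
Along the incline: P cos θ = m g sin θ + μ_s N = m g sin θ + μ_s (m g cos θ + P sin θ).
Solving, P (cos θ − μ_s sin θ) = m g (sin θ + μ_s cos θ), so P = 190×9.8×(sin 44° + 0.47 cos 44°)/(cos 44° − 0.47 sin 44°) = 1860×1.033/0.3929 = 4890 N.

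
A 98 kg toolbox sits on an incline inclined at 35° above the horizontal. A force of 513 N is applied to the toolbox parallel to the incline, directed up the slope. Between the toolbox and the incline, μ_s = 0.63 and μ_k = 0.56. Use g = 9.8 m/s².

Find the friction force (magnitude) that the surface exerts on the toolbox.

f ≈ 37.9 N (up the incline)

Perpendicular to the surface, N = m g cos θ = 98·9.8·cos 35° = 786.7 N.
The friction needed for equilibrium is m g sin θ − P = 550.9 − 513 = 37.86 N, measured positive up-slope.
Static friction can supply at most μ_s N = 495.6 N.
Since |37.86| ≤ 495.6 N, the toolbox remains in static equilibrium and friction takes exactly the required value.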